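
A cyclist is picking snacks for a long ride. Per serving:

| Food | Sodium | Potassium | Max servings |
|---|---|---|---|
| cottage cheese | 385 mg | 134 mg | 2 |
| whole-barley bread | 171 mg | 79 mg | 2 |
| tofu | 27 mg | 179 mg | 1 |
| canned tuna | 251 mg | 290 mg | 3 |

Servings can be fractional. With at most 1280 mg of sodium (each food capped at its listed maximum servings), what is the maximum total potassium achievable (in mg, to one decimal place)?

1262.0 mg

Potassium per mg sodium: tofu 6.63, canned tuna 1.155, whole-barley bread 0.462, cottage cheese 0.3481.
Take 1 serving of tofu: uses 27 mg sodium, +179.0 mg potassium (running total 179.0 mg).
Take 3 servings of canned tuna: uses 753 mg sodium, +870.0 mg potassium (running total 1049.0 mg).
Take 2 servings of whole-barley bread: uses 342 mg sodium, +158.0 mg potassium (running total 1207.0 mg).
Take 0.4104 servings of cottage cheese: uses 158 mg sodium, +55.0 mg potassium (running total 1262.0 mg).
Greedy by best ratio exhausts the sodium allowance optimally: 1262.0 mg.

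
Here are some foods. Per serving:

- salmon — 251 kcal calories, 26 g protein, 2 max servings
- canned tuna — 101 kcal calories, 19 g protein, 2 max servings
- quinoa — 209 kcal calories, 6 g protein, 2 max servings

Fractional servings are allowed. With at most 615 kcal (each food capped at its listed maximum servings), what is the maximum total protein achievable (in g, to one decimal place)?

80.8 g

Protein per kcal: canned tuna 0.1881, salmon 0.1036, quinoa 0.02871.
Take 2 servings of canned tuna: uses 202 kcal, +38.0 g protein (running total 38.0 g).
Take 1.645 servings of salmon: uses 413 kcal, +42.8 g protein (running total 80.8 g).
Filling greedily by protein-per-kcal is optimal for one linear limit, giving 80.8 g.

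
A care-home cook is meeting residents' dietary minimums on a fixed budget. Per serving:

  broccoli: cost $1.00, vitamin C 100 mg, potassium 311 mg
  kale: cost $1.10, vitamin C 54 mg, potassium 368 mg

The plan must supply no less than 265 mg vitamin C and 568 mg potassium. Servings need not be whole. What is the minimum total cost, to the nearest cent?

For a min-cost LP with two ≥-constraints, a basic feasible solution has at most two positive variables.
broccoli only: max(265/100, 568/311) = 2.65 servings → $2.65.
kale only: max(265/54, 568/368) = 4.907 servings → $5.40.
broccoli + kale with both targets exact would need a negative amount; discard.
The minimum over all feasible corners is $2.65.

$2.65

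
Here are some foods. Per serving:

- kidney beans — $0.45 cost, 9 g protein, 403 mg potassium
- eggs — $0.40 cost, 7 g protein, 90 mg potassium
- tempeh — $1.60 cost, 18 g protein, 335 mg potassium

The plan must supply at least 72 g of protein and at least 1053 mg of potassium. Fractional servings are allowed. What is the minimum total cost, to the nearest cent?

$3.60

The cheapest plan sits at a corner of the feasible region — with two constraints it uses at most two foods.
kidney beans only: max(72/9, 1053/403) = 8 servings → $3.60.
eggs only: max(72/7, 1053/90) = 11.7 servings → $4.68.
tempeh only: max(72/18, 1053/335) = 4 servings → $6.40.
kidney beans + eggs with both tight: 0.4431 servings and 9.716 servings → $4.09.
kidney beans + tempeh with both targets exact would need a negative amount; discard.
eggs + tempeh with both tight: 7.126 servings and 1.229 servings → $4.82.
Cheapest feasible corner: $3.60.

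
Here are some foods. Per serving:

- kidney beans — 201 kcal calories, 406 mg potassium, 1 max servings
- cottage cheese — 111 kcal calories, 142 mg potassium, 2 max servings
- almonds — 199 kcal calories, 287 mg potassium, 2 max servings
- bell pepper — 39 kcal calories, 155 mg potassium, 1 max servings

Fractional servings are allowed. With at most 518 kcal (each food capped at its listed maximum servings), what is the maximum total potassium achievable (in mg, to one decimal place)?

Potassium per kcal: bell pepper 3.974, kidney beans 2.02, almonds 1.442, cottage cheese 1.279.
Take 1 serving of bell pepper: uses 39 kcal, +155.0 mg potassium (running total 155.0 mg).
Take 1 serving of kidney beans: uses 201 kcal, +406.0 mg potassium (running total 561.0 mg).
Take 1.397 servings of almonds: uses 278 kcal, +400.9 mg potassium (running total 961.9 mg).
Filling greedily by potassium-per-kcal is optimal for one linear limit, giving 961.9 mg.

961.9 mg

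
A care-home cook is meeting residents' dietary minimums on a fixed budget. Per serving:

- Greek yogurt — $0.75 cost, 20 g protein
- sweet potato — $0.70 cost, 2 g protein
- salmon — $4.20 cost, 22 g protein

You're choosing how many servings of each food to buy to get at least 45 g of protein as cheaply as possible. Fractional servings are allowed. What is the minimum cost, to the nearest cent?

$1.69

Cost per g of protein: Greek yogurt $0.0375, salmon $0.1909, sweet potato $0.3500.
With no serving limits, use only Greek yogurt: 45 g / 20 g = 2.25 servings × $0.75 = $1.69.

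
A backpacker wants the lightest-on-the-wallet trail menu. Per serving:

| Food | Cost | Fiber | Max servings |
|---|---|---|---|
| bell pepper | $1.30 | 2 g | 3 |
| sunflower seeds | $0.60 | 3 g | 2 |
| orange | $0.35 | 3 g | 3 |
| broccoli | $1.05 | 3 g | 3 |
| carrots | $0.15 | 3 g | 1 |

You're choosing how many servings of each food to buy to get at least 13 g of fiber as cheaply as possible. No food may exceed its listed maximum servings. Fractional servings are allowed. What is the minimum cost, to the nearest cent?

Cost per g of fiber: carrots $0.0500, orange $0.1167, sunflower seeds $0.2000, broccoli $0.3500, bell pepper $0.6500.
Take 1 serving of carrots: +3.0 g fiber for $0.15 (total $0.15, still need 10.0 g).
Take 3 servings of orange: +9.0 g fiber for $1.05 (total $1.20, still need 1.0 g).
Take 0.3333 servings of sunflower seeds: +1.0 g fiber for $0.20 (total $1.40, still need 0.0 g).
Greedy by cheapest-per-g is optimal for a single linear constraint, so the minimum cost is $1.40.

$1.40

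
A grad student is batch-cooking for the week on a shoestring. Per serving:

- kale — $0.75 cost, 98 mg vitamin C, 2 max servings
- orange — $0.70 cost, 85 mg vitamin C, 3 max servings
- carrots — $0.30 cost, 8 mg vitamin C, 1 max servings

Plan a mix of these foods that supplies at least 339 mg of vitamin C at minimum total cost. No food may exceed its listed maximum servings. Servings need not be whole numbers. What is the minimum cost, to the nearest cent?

Cost per mg of vitamin C: kale $0.0077, orange $0.0082, carrots $0.0375.
Take 2 servings of kale: +196.0 mg vitamin C for $1.50 (total $1.50, still need 143.0 mg).
Take 1.682 servings of orange: +143.0 mg vitamin C for $1.18 (total $2.68, still need 0.0 mg).
Greedy by cheapest-per-mg is optimal for a single linear constraint, so the minimum cost is $2.68.

$2.68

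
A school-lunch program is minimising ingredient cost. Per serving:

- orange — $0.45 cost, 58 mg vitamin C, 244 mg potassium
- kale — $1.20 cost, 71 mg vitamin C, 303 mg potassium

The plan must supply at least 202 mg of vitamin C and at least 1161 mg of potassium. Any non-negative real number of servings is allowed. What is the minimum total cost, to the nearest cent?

The cheapest plan sits at a corner of the feasible region — with two constraints it uses at most two foods.
orange only: max(202/58, 1161/244) = 4.758 servings → $2.14.
kale only: max(202/71, 1161/303) = 3.832 servings → $4.60.
orange + kale: intersection lies outside the first quadrant.
Cheapest feasible corner: $2.14.

$2.14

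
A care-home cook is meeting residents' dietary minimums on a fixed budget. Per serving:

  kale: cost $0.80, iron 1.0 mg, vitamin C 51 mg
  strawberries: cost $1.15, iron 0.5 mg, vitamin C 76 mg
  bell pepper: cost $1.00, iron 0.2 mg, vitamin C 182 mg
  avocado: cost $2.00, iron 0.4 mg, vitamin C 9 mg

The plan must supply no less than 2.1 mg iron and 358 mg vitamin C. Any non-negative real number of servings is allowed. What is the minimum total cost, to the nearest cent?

$2.91

With two linear requirements the optimum uses one or two foods; enumerate the corners.
kale only: max(2.1/1.0, 358/51) = 7.02 servings → $5.62.
strawberries only: max(2.1/0.5, 358/76) = 4.711 servings → $5.42.
bell pepper only: max(2.1/0.2, 358/182) = 10.5 servings → $10.50.
avocado only: max(2.1/0.4, 358/9) = 39.78 servings → $79.56.
kale + strawberries: intersection lies outside the first quadrant.
kale + bell pepper with both tight: 1.808 servings and 1.46 servings → $2.91.
kale + avocado: the both-tight solution has a negative serving — not a feasible corner.
strawberries + bell pepper with both tight: 4.098 servings and 0.2559 servings → $4.97.
strawberries + avocado with both targets exact would need a negative amount; discard.
bell pepper + avocado with both tight: 1.751 servings and 4.375 servings → $10.50.
Cheapest feasible corner: $2.91.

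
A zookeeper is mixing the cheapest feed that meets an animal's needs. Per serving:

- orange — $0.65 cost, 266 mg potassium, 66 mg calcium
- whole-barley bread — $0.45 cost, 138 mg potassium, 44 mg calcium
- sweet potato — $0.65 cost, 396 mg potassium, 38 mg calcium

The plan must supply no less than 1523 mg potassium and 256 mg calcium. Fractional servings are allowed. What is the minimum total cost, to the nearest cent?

A basic optimal solution has at most two foods positive. Try each food alone and each pair with both targets met exactly.
orange only: max(1523/266, 256/66) = 5.726 servings → $3.72.
whole-barley bread only: max(1523/138, 256/44) = 11.04 servings → $4.97.
sweet potato only: max(1523/396, 256/38) = 6.737 servings → $4.38.
orange + whole-barley bread: intersection lies outside the first quadrant.
orange + sweet potato with both tight: 2.714 servings and 2.023 servings → $3.08.
whole-barley bread + sweet potato with both tight: 3.572 servings and 2.601 servings → $3.30.
So the least-cost plan costs $3.08.

$3.08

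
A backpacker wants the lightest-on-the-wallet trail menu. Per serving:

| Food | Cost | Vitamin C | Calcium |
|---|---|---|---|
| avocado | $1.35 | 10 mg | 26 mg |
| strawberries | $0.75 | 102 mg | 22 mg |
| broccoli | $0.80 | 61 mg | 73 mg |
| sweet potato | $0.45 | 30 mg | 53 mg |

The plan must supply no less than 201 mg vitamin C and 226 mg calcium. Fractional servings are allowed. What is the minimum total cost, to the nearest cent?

$2.38

Check every corner: each single food scaled to meet both minima, and each pair solved so both constraints bind.
avocado only: max(201/10, 226/26) = 20.1 servings → $27.14.
strawberries only: max(201/102, 226/22) = 10.27 servings → $7.70.
broccoli only: max(201/61, 226/73) = 3.295 servings → $2.64.
sweet potato only: max(201/30, 226/53) = 6.7 servings → $3.02.
avocado + strawberries with both tight: 7.66 servings and 1.22 servings → $11.26.
avocado + broccoli: the both-tight solution has a negative serving — not a feasible corner.
avocado + sweet potato: intersection lies outside the first quadrant.
strawberries + broccoli with both tight: 0.1453 servings and 3.052 servings → $2.55.
strawberries + sweet potato with both tight: 0.8161 servings and 3.925 servings → $2.38.
broccoli + sweet potato: intersection lies outside the first quadrant.
The minimum over all feasible corners is $2.38.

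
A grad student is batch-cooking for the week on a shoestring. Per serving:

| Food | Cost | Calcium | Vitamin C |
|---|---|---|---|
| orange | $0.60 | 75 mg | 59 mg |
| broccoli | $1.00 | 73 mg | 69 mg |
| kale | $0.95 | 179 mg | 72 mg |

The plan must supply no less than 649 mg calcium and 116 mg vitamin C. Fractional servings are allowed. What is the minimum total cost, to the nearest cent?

orange only: max(649/75, 116/59) = 8.653 servings → $5.19.
broccoli only: max(649/73, 116/69) = 8.89 servings → $8.89.
kale only: max(649/179, 116/72) = 3.626 servings → $3.44.
orange + broccoli: intersection lies outside the first quadrant.
orange + kale with both targets exact would need a negative amount; discard.
broccoli + kale with both targets exact would need a negative amount; discard.
So the least-cost plan costs $3.44.

$3.44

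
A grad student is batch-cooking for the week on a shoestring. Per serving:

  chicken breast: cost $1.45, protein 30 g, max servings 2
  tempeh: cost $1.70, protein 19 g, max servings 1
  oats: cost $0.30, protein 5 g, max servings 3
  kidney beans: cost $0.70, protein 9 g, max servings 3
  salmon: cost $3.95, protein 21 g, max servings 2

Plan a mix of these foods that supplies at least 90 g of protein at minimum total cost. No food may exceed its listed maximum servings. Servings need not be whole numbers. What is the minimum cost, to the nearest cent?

$4.97

Cost per g of protein: chicken breast $0.0483, oats $0.0600, kidney beans $0.0778, tempeh $0.0895, salmon $0.1881.
Take 2 servings of chicken breast: +60.0 g protein for $2.90 (total $2.90, still need 30.0 g).
Take 3 servings of oats: +15.0 g protein for $0.90 (total $3.80, still need 15.0 g).
Take 1.667 servings of kidney beans: +15.0 g protein for $1.17 (total $4.97, still need 0.0 g).
Filling from the cheapest source first is optimal under one linear minimum: $4.97.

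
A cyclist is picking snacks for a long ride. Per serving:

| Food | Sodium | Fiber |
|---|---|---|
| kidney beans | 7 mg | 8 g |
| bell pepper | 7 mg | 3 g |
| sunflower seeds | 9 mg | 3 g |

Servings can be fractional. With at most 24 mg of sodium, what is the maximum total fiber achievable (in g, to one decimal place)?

27.4 g

Fiber per mg sodium: kidney beans 1.143, bell pepper 0.4286, sunflower seeds 0.3333.
With no serving limits, spend the whole sodium allowance on kidney beans: 24 mg / 7 mg × 8 g = 27.4 g.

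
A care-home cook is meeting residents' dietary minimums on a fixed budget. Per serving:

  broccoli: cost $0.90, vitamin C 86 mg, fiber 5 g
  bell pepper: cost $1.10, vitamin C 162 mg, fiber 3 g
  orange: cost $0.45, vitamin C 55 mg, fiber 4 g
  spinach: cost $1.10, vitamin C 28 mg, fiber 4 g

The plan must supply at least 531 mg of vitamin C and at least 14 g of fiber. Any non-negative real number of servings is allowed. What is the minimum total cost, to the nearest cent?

$3.71

At the optimum either one food covers both requirements or two foods hit both targets exactly; no other combination can be cheaper.
broccoli only: max(531/86, 14/5) = 6.174 servings → $5.56.
bell pepper only: max(531/162, 14/3) = 4.667 servings → $5.13.
orange only: max(531/55, 14/4) = 9.655 servings → $4.34.
spinach only: max(531/28, 14/4) = 18.96 servings → $20.86.
broccoli + bell pepper with both tight: 1.223 servings and 2.629 servings → $3.99.
broccoli + orange: intersection lies outside the first quadrant.
broccoli + spinach: the both-tight solution has a negative serving — not a feasible corner.
bell pepper + orange with both tight: 2.803 servings and 1.398 servings → $3.71.
bell pepper + spinach with both tight: 3.071 servings and 1.197 servings → $4.69.
orange + spinach: intersection lies outside the first quadrant.
The minimum over all feasible corners is $3.71.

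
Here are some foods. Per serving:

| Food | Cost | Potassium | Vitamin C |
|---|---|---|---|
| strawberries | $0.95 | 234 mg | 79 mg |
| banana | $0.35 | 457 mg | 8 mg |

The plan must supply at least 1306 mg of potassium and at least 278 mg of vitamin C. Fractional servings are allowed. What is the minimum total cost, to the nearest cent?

$3.63

Minimising a linear cost over {potassium ≥ 1306, vitamin C ≥ 278, servings ≥ 0} — the optimum is at a vertex, using one or two foods.
strawberries only: max(1306/234, 278/79) = 5.581 servings → $5.30.
banana only: max(1306/457, 278/8) = 34.75 servings → $12.16.
strawberries + banana with both tight: 3.406 servings and 1.114 servings → $3.63.
Cheapest feasible corner: $3.63.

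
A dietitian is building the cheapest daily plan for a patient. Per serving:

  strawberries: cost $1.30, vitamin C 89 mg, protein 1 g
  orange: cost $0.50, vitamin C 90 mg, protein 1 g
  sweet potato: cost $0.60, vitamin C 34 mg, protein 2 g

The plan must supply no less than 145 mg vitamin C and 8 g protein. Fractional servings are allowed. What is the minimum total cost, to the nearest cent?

$2.42

Two binding constraints pin down two serving amounts, so the optimal mix uses at most two foods. The candidates are each food alone (scaled to the tighter of vitamin C/protein) and each pair with both constraints tight.
strawberries only: max(145/89, 8/1) = 8 servings → $10.40.
orange only: max(145/90, 8/1) = 8 servings → $4.00.
sweet potato only: max(145/34, 8/2) = 4.265 servings → $2.56.
strawberries + orange with both targets exact would need a negative amount; discard.
strawberries + sweet potato with both tight: 0.125 servings and 3.938 servings → $2.52.
orange + sweet potato with both tight: 0.1233 servings and 3.938 servings → $2.42.
The minimum over all feasible corners is $2.42.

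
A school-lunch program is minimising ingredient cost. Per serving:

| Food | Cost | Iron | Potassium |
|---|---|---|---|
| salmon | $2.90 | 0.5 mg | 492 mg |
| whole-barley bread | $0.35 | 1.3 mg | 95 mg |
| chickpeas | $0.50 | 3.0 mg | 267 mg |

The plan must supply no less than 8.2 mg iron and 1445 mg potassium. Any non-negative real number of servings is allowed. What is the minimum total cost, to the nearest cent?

salmon only: max(8.2/0.5, 1445/492) = 16.4 servings → $47.56.
whole-barley bread only: max(8.2/1.3, 1445/95) = 15.21 servings → $5.32.
chickpeas only: max(8.2/3.0, 1445/267) = 5.412 servings → $2.71.
salmon + whole-barley bread with both tight: 1.857 servings and 5.593 servings → $7.34.
salmon + chickpeas with both tight: 1.598 servings and 2.467 servings → $5.87.
whole-barley bread + chickpeas: the both-tight solution has a negative serving — not a feasible corner.
So the least-cost plan costs $2.71.

$2.71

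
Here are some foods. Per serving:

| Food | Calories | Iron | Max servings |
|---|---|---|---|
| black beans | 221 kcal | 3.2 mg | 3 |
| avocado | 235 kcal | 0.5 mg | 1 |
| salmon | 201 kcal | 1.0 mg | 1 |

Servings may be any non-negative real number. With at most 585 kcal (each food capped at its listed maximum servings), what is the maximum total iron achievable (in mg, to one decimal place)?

Iron per kcal: black beans 0.01448, salmon 0.004975, avocado 0.002128.
Take 2.647 servings of black beans: uses 585 kcal, +8.5 mg iron (running total 8.5 mg).
Greedy by best ratio exhausts the calories allowance optimally: 8.5 mg.

8.5 mg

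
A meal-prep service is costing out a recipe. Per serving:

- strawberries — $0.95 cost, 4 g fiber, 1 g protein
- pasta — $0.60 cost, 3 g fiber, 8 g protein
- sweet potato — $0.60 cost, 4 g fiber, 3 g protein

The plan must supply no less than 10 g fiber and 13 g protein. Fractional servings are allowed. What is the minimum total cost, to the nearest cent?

Compare the cost at each extreme point of the feasible region.
strawberries only: max(10/4, 13/1) = 13 servings → $12.35.
pasta only: max(10/3, 13/8) = 3.333 servings → $2.00.
sweet potato only: max(10/4, 13/3) = 4.333 servings → $2.60.
strawberries + pasta with both tight: 1.414 servings and 1.448 servings → $2.21.
strawberries + sweet potato: intersection lies outside the first quadrant.
pasta + sweet potato with both tight: 0.9565 servings and 1.783 servings → $1.64.
So the least-cost plan costs $1.64.

$1.64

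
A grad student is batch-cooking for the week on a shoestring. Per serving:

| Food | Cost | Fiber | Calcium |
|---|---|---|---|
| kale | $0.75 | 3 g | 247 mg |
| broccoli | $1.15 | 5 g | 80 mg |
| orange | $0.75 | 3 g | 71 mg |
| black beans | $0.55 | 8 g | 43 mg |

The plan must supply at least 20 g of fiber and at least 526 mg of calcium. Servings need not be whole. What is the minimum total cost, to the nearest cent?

For a min-cost LP with two ≥-constraints, a basic feasible solution has at most two positive variables.
kale only: max(20/3, 526/247) = 6.667 servings → $5.00.
broccoli only: max(20/5, 526/80) = 6.575 servings → $7.56.
orange only: max(20/3, 526/71) = 7.408 servings → $5.56.
black beans only: max(20/8, 526/43) = 12.23 servings → $6.73.
kale + broccoli with both tight: 1.035 servings and 3.379 servings → $4.66.
kale + orange with both tight: 0.2992 servings and 6.367 servings → $5.00.
kale + black beans with both tight: 1.813 servings and 1.82 servings → $2.36.
broccoli + orange: intersection lies outside the first quadrant.
broccoli + black beans: intersection lies outside the first quadrant.
orange + black beans with both targets exact would need a negative amount; discard.
So the least-cost plan costs $2.36.

$2.36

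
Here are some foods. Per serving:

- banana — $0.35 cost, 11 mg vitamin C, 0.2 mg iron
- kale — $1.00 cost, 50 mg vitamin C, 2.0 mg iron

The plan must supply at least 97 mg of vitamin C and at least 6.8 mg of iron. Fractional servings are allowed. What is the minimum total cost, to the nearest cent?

Two binding constraints pin down two serving amounts, so the optimal mix uses at most two foods. The candidates are each food alone (scaled to the tighter of vitamin C/iron) and each pair with both constraints tight.
banana only: max(97/11, 6.8/0.2) = 34 servings → $11.90.
kale only: max(97/50, 6.8/2.0) = 3.4 servings → $3.40.
banana + kale: intersection lies outside the first quadrant.
Cheapest feasible corner: $3.40.

$3.40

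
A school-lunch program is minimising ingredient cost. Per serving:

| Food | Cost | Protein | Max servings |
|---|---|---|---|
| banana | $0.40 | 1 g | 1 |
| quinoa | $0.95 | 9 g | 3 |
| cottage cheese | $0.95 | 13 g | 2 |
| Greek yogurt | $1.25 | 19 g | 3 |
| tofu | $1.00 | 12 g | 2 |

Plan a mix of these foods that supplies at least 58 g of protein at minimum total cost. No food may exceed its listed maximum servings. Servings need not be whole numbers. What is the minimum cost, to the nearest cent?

$3.82

Cost per g of protein: Greek yogurt $0.0658, cottage cheese $0.0731, tofu $0.0833, quinoa $0.1056, banana $0.4000.
Take 3 servings of Greek yogurt: +57.0 g protein for $3.75 (total $3.75, still need 1.0 g).
Take 0.07692 servings of cottage cheese: +1.0 g protein for $0.07 (total $3.82, still need 0.0 g).
Filling from the cheapest source first is optimal under one linear minimum: $3.82.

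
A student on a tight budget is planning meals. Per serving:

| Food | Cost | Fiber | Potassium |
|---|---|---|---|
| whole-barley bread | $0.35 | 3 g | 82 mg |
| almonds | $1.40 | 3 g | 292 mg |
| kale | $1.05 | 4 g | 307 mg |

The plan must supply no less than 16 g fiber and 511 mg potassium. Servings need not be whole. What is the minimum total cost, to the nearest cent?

Check every corner: each single food scaled to meet both minima, and each pair solved so both constraints bind.
whole-barley bread only: max(16/3, 511/82) = 6.232 servings → $2.18.
almonds only: max(16/3, 511/292) = 5.333 servings → $7.47.
kale only: max(16/4, 511/307) = 4 servings → $4.20.
whole-barley bread + almonds with both tight: 4.983 servings and 0.3508 servings → $2.23.
whole-barley bread + kale with both tight: 4.836 servings and 0.3727 servings → $2.08.
almonds + kale with both targets exact would need a negative amount; discard.
So the least-cost plan costs $2.08.

$2.08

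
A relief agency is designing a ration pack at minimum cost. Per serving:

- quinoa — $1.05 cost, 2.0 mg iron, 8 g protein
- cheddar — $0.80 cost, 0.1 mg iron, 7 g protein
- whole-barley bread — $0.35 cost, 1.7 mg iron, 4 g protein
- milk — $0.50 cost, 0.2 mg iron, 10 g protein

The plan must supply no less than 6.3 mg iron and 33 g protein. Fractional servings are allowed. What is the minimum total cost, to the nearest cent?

$2.17

The cheapest plan sits at a corner of the feasible region — with two constraints it uses at most two foods.
quinoa only: max(6.3/2.0, 33/8) = 4.125 servings → $4.33.
cheddar only: max(6.3/0.1, 33/7) = 63 servings → $50.40.
whole-barley bread only: max(6.3/1.7, 33/4) = 8.25 servings → $2.89.
milk only: max(6.3/0.2, 33/10) = 31.5 servings → $15.75.
quinoa + cheddar with both tight: 3.091 servings and 1.182 servings → $4.19.
quinoa + whole-barley bread: intersection lies outside the first quadrant.
quinoa + milk with both tight: 3.065 servings and 0.8478 servings → $3.64.
cheddar + whole-barley bread with both tight: 2.687 servings and 3.548 servings → $3.39.
cheddar + milk with both targets exact would need a negative amount; discard.
whole-barley bread + milk with both tight: 3.481 servings and 1.907 servings → $2.17.
The minimum over all feasible corners is $2.17.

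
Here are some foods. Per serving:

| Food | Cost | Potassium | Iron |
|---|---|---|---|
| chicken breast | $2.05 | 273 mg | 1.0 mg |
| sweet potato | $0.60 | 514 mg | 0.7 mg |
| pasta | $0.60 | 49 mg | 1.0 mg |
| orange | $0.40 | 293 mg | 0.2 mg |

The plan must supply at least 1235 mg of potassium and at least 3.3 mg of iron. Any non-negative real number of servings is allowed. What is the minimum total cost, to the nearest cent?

$2.38

This is a tiny linear program; its minimum lies at a vertex of the feasible set. List the vertices and price them.
chicken breast only: max(1235/273, 3.3/1.0) = 4.524 servings → $9.27.
sweet potato only: max(1235/514, 3.3/0.7) = 4.714 servings → $2.83.
pasta only: max(1235/49, 3.3/1.0) = 25.2 servings → $15.12.
orange only: max(1235/293, 3.3/0.2) = 16.5 servings → $6.60.
chicken breast + sweet potato with both tight: 2.576 servings and 1.035 servings → $5.90.
chicken breast + pasta: the both-tight solution has a negative serving — not a feasible corner.
chicken breast + orange with both tight: 3.02 servings and 1.401 servings → $6.75.
sweet potato + pasta with both tight: 2.237 servings and 1.734 servings → $2.38.
sweet potato + orange: intersection lies outside the first quadrant.
pasta + orange with both tight: 2.542 servings and 3.79 servings → $3.04.
Cheapest feasible corner: $2.38.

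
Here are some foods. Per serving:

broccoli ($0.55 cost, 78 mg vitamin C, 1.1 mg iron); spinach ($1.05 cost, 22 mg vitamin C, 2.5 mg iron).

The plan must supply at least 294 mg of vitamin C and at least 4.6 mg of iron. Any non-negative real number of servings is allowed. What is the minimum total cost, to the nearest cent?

$2.26

Compare the cost at each extreme point of the feasible region.
broccoli only: max(294/78, 4.6/1.1) = 4.182 servings → $2.30.
spinach only: max(294/22, 4.6/2.5) = 13.36 servings → $14.03.
broccoli + spinach with both tight: 3.711 servings and 0.2073 servings → $2.26.
So the least-cost plan costs $2.26.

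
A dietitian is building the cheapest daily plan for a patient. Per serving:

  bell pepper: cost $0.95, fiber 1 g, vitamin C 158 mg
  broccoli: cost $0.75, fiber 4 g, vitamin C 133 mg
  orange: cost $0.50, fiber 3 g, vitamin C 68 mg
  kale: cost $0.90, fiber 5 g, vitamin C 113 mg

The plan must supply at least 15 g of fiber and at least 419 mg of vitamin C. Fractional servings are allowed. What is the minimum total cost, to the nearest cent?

bell pepper only: max(15/1, 419/158) = 15 servings → $14.25.
broccoli only: max(15/4, 419/133) = 3.75 servings → $2.81.
orange only: max(15/3, 419/68) = 6.162 servings → $3.08.
kale only: max(15/5, 419/113) = 3.708 servings → $3.34.
bell pepper + broccoli with both targets exact would need a negative amount; discard.
bell pepper + orange with both tight: 0.5837 servings and 4.805 servings → $2.96.
bell pepper + kale with both tight: 0.5908 servings and 2.882 servings → $3.15.
broccoli + orange with both tight: 1.866 servings and 2.512 servings → $2.66.
broccoli + kale with both tight: 1.878 servings and 1.498 servings → $2.76.
orange + kale with both targets exact would need a negative amount; discard.
So the least-cost plan costs $2.66.

$2.66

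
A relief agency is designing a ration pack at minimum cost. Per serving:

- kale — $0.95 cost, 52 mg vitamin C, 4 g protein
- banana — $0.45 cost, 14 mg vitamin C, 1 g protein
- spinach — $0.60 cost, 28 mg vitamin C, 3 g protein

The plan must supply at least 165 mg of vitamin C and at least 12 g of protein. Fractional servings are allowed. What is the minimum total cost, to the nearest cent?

$3.01

This is a tiny linear program; its minimum lies at a vertex of the feasible set. List the vertices and price them.
kale only: max(165/52, 12/4) = 3.173 servings → $3.01.
banana only: max(165/14, 12/1) = 12 servings → $5.40.
spinach only: max(165/28, 12/3) = 5.893 servings → $3.54.
kale + banana with both tight: 0.75 servings and 9 servings → $4.76.
kale + spinach with both targets exact would need a negative amount; discard.
banana + spinach with both tight: 11.36 servings and 0.2143 servings → $5.24.
The minimum over all feasible corners is $3.01.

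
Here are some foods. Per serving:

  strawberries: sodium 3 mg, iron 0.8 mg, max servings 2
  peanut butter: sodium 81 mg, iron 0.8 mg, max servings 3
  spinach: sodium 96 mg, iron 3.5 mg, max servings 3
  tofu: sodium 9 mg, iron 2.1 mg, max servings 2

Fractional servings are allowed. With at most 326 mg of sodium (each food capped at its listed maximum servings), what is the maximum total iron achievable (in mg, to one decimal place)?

Iron per mg sodium: strawberries 0.2667, tofu 0.2333, spinach 0.03646, peanut butter 0.009877.
Take 2 servings of strawberries: uses 6 mg sodium, +1.6 mg iron (running total 1.6 mg).
Take 2 servings of tofu: uses 18 mg sodium, +4.2 mg iron (running total 5.8 mg).
Take 3 servings of spinach: uses 288 mg sodium, +10.5 mg iron (running total 16.3 mg).
Take 0.1728 servings of peanut butter: uses 14 mg sodium, +0.1 mg iron (running total 16.4 mg).
Greedy by best ratio exhausts the sodium allowance optimally: 16.4 mg.

16.4 mg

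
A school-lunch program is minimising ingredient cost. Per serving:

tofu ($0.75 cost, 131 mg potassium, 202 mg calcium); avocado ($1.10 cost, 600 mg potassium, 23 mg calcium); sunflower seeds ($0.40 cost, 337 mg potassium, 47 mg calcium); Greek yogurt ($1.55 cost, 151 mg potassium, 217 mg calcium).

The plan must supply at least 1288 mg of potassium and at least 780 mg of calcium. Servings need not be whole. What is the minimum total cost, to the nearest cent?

$3.47

At the optimum either one food covers both requirements or two foods hit both targets exactly; no other combination can be cheaper.
tofu only: max(1288/131, 780/202) = 9.832 servings → $7.37.
avocado only: max(1288/600, 780/23) = 33.91 servings → $37.30.
sunflower seeds only: max(1288/337, 780/47) = 16.6 servings → $6.64.
Greek yogurt only: max(1288/151, 780/217) = 8.53 servings → $13.22.
tofu + avocado with both tight: 3.709 servings and 1.337 servings → $4.25.
tofu + sunflower seeds with both tight: 3.268 servings and 2.552 servings → $3.47.
tofu + Greek yogurt: the both-tight solution has a negative serving — not a feasible corner.
avocado + sunflower seeds: intersection lies outside the first quadrant.
avocado + Greek yogurt with both tight: 1.276 servings and 3.459 servings → $6.77.
sunflower seeds + Greek yogurt with both tight: 2.449 servings and 3.064 servings → $5.73.
The minimum over all feasible corners is $3.47.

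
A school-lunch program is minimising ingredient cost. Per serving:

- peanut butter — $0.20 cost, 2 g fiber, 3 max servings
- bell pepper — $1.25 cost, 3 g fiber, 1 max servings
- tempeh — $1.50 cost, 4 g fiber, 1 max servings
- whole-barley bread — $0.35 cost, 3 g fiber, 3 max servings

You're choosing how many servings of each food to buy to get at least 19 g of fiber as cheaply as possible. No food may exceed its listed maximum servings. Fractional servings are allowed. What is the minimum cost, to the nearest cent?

Cost per g of fiber: peanut butter $0.1000, whole-barley bread $0.1167, tempeh $0.3750, bell pepper $0.4167.
Take 3 servings of peanut butter: +6.0 g fiber for $0.60 (total $0.60, still need 13.0 g).
Take 3 servings of whole-barley bread: +9.0 g fiber for $1.05 (total $1.65, still need 4.0 g).
Take 1 serving of tempeh: +4.0 g fiber for $1.50 (total $3.15, still need 0.0 g).
Greedy by cheapest-per-g is optimal for a single linear constraint, so the minimum cost is $3.15.

$3.15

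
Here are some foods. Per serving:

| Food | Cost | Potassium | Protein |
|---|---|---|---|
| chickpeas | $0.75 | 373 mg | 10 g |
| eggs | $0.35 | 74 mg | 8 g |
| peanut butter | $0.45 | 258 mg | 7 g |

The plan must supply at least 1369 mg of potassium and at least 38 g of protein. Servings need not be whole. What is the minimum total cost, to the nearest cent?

$2.42

With two linear requirements the optimum uses one or two foods; enumerate the corners.
chickpeas only: max(1369/373, 38/10) = 3.8 servings → $2.85.
eggs only: max(1369/74, 38/8) = 18.5 servings → $6.47.
peanut butter only: max(1369/258, 38/7) = 5.429 servings → $2.44.
chickpeas + eggs with both tight: 3.627 servings and 0.2157 servings → $2.80.
chickpeas + peanut butter: the both-tight solution has a negative serving — not a feasible corner.
eggs + peanut butter with both tight: 0.1429 servings and 5.265 servings → $2.42.
Cheapest feasible corner: $2.42.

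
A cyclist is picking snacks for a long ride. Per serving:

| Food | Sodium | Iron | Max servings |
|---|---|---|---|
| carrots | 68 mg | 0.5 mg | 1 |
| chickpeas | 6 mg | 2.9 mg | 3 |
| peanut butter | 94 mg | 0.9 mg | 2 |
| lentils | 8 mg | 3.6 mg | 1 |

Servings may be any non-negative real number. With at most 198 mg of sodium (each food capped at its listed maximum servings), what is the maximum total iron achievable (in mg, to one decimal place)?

13.9 mg

Iron per mg sodium: chickpeas 0.4833, lentils 0.45, peanut butter 0.009574, carrots 0.007353.
Take 3 servings of chickpeas: uses 18 mg sodium, +8.7 mg iron (running total 8.7 mg).
Take 1 serving of lentils: uses 8 mg sodium, +3.6 mg iron (running total 12.3 mg).
Take 1.83 servings of peanut butter: uses 172 mg sodium, +1.6 mg iron (running total 13.9 mg).
Greedy by best ratio exhausts the sodium allowance optimally: 13.9 mg.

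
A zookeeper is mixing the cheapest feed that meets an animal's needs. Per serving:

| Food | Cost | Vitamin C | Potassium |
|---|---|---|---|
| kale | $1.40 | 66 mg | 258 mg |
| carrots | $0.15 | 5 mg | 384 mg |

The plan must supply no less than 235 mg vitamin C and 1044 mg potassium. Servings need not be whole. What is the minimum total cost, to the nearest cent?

This is a tiny linear program; its minimum lies at a vertex of the feasible set. List the vertices and price them.
kale only: max(235/66, 1044/258) = 4.047 servings → $5.67.
carrots only: max(235/5, 1044/384) = 47 servings → $7.05.
kale + carrots with both tight: 3.535 servings and 0.344 servings → $5.00.
So the least-cost plan costs $5.00.

$5.00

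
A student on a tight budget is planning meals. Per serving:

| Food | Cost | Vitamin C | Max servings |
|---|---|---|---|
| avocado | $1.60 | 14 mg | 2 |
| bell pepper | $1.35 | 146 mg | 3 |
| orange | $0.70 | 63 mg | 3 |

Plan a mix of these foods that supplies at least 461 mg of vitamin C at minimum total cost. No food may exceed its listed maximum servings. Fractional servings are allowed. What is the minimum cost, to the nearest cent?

$4.31

Cost per mg of vitamin C: bell pepper $0.0092, orange $0.0111, avocado $0.1143.
Take 3 servings of bell pepper: +438.0 mg vitamin C for $4.05 (total $4.05, still need 23.0 mg).
Take 0.3651 servings of orange: +23.0 mg vitamin C for $0.26 (total $4.31, still need 0.0 mg).
Filling from the cheapest source first is optimal under one linear minimum: $4.31.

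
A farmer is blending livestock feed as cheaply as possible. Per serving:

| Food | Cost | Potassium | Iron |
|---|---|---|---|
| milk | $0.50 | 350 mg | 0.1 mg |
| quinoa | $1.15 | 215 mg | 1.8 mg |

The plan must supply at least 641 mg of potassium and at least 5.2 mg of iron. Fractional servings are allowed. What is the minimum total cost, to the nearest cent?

$3.35

Minimising a linear cost over {potassium ≥ 641, iron ≥ 5.2, servings ≥ 0} — the optimum is at a vertex, using one or two foods.
milk only: max(641/350, 5.2/0.1) = 52 servings → $26.00.
quinoa only: max(641/215, 5.2/1.8) = 2.981 servings → $3.43.
milk + quinoa with both tight: 0.05883 servings and 2.886 servings → $3.35.
Cheapest feasible corner: $3.35.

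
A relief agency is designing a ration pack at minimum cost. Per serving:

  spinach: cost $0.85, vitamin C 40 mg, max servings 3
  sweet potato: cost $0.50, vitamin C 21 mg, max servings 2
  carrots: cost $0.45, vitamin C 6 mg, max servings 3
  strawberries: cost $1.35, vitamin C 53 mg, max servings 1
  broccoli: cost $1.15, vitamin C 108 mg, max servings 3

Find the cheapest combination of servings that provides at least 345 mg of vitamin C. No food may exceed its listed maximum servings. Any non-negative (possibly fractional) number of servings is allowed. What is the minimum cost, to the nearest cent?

Cost per mg of vitamin C: broccoli $0.0106, spinach $0.0213, sweet potato $0.0238, strawberries $0.0255, carrots $0.0750.
Take 3 servings of broccoli: +324.0 mg vitamin C for $3.45 (total $3.45, still need 21.0 mg).
Take 0.525 servings of spinach: +21.0 mg vitamin C for $0.45 (total $3.90, still need 0.0 mg).
Greedy by cheapest-per-mg is optimal for a single linear constraint, so the minimum cost is $3.90.

$3.90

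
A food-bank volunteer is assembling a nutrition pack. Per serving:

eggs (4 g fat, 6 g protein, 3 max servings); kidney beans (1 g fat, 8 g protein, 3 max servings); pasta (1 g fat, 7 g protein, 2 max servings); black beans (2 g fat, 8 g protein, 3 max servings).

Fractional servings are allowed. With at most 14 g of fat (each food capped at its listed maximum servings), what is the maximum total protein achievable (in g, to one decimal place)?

66.5 g

Protein per g fat: kidney beans 8, pasta 7, black beans 4, eggs 1.5.
Take 3 servings of kidney beans: uses 3 g fat, +24.0 g protein (running total 24.0 g).
Take 2 servings of pasta: uses 2 g fat, +14.0 g protein (running total 38.0 g).
Take 3 servings of black beans: uses 6 g fat, +24.0 g protein (running total 62.0 g).
Take 0.75 servings of eggs: uses 3 g fat, +4.5 g protein (running total 66.5 g).
Greedy by best ratio exhausts the fat allowance optimally: 66.5 g.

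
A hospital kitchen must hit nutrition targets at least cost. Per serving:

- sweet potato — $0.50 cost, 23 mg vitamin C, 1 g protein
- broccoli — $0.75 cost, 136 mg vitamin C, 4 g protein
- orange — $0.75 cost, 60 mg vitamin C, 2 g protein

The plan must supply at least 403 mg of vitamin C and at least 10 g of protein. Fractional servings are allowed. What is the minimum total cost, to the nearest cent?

$2.22

Compare the cost at each extreme point of the feasible region.
sweet potato only: max(403/23, 10/1) = 17.52 servings → $8.76.
broccoli only: max(403/136, 10/4) = 2.963 servings → $2.22.
orange only: max(403/60, 10/2) = 6.717 servings → $5.04.
sweet potato + broccoli: intersection lies outside the first quadrant.
sweet potato + orange: intersection lies outside the first quadrant.
broccoli + orange: intersection lies outside the first quadrant.
So the least-cost plan costs $2.22.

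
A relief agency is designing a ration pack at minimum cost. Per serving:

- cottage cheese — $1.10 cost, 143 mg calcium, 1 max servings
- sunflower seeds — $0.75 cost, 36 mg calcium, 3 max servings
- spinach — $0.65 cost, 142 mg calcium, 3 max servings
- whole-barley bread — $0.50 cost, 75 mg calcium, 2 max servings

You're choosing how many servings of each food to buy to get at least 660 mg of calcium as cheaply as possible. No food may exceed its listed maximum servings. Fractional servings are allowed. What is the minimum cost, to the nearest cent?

Cost per mg of calcium: spinach $0.0046, whole-barley bread $0.0067, cottage cheese $0.0077, sunflower seeds $0.0208.
Take 3 servings of spinach: +426.0 mg calcium for $1.95 (total $1.95, still need 234.0 mg).
Take 2 servings of whole-barley bread: +150.0 mg calcium for $1.00 (total $2.95, still need 84.0 mg).
Take 0.5874 servings of cottage cheese: +84.0 mg calcium for $0.65 (total $3.60, still need 0.0 mg).
Greedy by cheapest-per-mg is optimal for a single linear constraint, so the minimum cost is $3.60.

$3.60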